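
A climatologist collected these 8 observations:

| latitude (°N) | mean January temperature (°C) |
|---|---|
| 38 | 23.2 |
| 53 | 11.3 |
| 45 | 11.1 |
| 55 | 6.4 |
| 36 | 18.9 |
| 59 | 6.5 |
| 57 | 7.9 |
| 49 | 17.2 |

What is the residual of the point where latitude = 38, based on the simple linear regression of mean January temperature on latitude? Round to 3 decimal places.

3.360

n = 8, Σx = 392, Σy = 102.5, Σxy = 4689, Σx² = 19730
Sxx = Σx² − (Σx)²/n = 19730 − 19208 = 522
Sxy = Σxy − (Σx)(Σy)/n = 4689 − 5022.5 = -333.5
b = Sxy/Sxx = -333.5/522 = -0.638889
a = ȳ − b·x̄ = 12.8125 − (-0.638889)·49 = 44.118056
ŷ(38) = 44.118056 + (-0.638889)·38 = 19.840278
residual = y − ŷ = 23.2 − 19.840278 = 3.359722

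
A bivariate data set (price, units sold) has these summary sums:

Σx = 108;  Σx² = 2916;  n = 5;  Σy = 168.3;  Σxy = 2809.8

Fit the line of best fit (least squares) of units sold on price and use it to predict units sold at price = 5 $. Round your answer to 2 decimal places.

Sxx = Σx² − (Σx)²/n = 2916 − 2332.8 = 583.2
Sxy = Σxy − (Σx)(Σy)/n = 2809.8 − 3635.28 = -825.48
b = Sxy/Sxx = -825.48/583.2 = -1.415432
a = ȳ − b·x̄ = 33.66 − (-1.415432)·21.6 = 64.233333
ŷ(5) = a + b·5 = 64.233333 + (-1.415432)·5 = 57.156173

57.16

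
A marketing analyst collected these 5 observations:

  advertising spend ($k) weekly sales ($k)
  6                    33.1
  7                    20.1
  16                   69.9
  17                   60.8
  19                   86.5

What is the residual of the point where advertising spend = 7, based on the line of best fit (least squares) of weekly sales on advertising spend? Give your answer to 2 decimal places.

n = 5, Σx = 65, Σy = 270.4, Σxy = 4134.8, Σx² = 991
Sxx = Σx² − (Σx)²/n = 991 − 845 = 146
Sxy = Σxy − (Σx)(Σy)/n = 4134.8 − 3515.2 = 619.6
b = Sxy/Sxx = 619.6/146 = 4.243836
a = ȳ − b·x̄ = 54.08 − 4.243836·13 = -1.089863
ŷ(7) = -1.089863 + 4.243836·7 = 28.616986
residual = y − ŷ = 20.1 − 28.616986 = -8.516986

-8.52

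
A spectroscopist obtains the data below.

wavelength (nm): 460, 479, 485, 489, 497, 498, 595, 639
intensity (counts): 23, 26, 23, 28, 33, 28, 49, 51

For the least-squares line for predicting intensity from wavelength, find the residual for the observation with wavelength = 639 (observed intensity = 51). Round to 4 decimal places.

n = 8, Σx = 4142, Σy = 261, Σxy = 139970, Σx² = 2172746
Sxx = Σx² − (Σx)²/n = 2172746 − 2144520.5 = 28225.5
Sxy = Σxy − (Σx)(Σy)/n = 139970 − 135132.75 = 4837.25
b = Sxy/Sxx = 4837.25/28225.5 = 0.171379
a = ȳ − b·x̄ = 32.625 − 0.171379·517.75 = -56.106331
ŷ(639) = -56.106331 + 0.171379·639 = 53.404670
residual = y − ŷ = 51 − 53.404670 = -2.404670

-2.4047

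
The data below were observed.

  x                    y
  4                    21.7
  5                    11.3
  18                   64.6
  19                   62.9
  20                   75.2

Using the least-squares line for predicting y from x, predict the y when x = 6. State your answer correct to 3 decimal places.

21.879

n = 5, Σx = 66, Σy = 235.7, Σxy = 4005.2, Σx² = 1126
Sxx = Σx² − (Σx)²/n = 1126 − 871.2 = 254.8
Sxy = Σxy − (Σx)(Σy)/n = 4005.2 − 3111.24 = 893.96
b = Sxy/Sxx = 893.96/254.8 = 3.508477
a = ȳ − b·x̄ = 47.14 − 3.508477·13.2 = 0.828100
ŷ(6) = a + b·6 = 0.828100 + 3.508477·6 = 21.878964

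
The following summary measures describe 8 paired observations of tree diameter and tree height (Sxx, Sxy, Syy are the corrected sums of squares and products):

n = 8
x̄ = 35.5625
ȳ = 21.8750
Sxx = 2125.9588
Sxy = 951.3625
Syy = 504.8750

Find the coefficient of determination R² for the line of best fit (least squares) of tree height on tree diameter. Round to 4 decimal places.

0.8432

R² = Sxy²/(Sxx·Syy) = (951.3625)²/(2125.9588·504.875) = 0.843244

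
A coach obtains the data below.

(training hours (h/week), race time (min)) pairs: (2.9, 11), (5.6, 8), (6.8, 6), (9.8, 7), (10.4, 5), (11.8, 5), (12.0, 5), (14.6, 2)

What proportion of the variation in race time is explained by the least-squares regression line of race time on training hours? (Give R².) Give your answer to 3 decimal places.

n = 8, Σx = 73.9, Σy = 49, Σxy = 386.3, Σx² = 786.61, Σy² = 349
Sxx = Σx² − (Σx)²/n = 786.61 − 682.65125 = 103.95875
Sxy = Σxy − (Σx)(Σy)/n = 386.3 − 452.6375 = -66.3375
Syy = Σy² − (Σy)²/n = 349 − 300.125 = 48.875
R² = Sxy²/(Sxx·Syy) = (-66.3375)²/(103.95875·48.875) = 0.866105

0.866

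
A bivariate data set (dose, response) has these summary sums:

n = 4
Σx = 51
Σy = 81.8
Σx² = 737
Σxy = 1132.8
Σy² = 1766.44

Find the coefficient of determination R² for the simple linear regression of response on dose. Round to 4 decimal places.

0.9939

Sxx = Σx² − (Σx)²/n = 737 − 650.25 = 86.75
Sxy = Σxy − (Σx)(Σy)/n = 1132.8 − 1042.95 = 89.85
Syy = Σy² − (Σy)²/n = 1766.44 − 1672.81 = 93.63
R² = Sxy²/(Sxx·Syy) = (89.85)²/(86.75·93.63) = 0.993921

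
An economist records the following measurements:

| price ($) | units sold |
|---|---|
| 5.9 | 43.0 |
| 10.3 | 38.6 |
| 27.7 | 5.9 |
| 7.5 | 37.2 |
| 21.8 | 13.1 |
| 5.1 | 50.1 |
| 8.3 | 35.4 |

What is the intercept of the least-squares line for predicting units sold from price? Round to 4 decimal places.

54.1722

n = 7, Σx = 86.6, Σy = 223.3, Σxy = 1928.62, Σx² = 1534.58
Sxx = Σx² − (Σx)²/n = 1534.58 − 1071.365714 = 463.214286
Sxy = Σxy − (Σx)(Σy)/n = 1928.62 − 2762.54 = -833.92
b = Sxy/Sxx = -833.92/463.214286 = -1.800290
a = ȳ − b·x̄ = 31.9 − (-1.800290)·12.371429 = 54.172158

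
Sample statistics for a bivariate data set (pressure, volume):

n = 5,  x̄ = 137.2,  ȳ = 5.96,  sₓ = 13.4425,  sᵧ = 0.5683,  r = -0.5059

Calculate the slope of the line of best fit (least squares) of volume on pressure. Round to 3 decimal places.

-0.021

b = r · sᵧ/sₓ = -0.5059 · 0.5683/13.4425 = -0.021388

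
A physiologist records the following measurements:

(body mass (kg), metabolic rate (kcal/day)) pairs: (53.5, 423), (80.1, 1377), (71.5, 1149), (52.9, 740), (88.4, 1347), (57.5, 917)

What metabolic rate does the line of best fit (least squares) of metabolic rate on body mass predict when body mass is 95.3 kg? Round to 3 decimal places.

n = 6, Σx = 403.9, Σy = 5953, Σxy = 426030, Σx² = 28309.73
Sxx = Σx² − (Σx)²/n = 28309.73 − 27189.201667 = 1120.528333
Sxy = Σxy − (Σx)(Σy)/n = 426030 − 400736.116667 = 25293.883333
b = Sxy/Sxx = 25293.883333/1120.528333 = 22.573176
a = ȳ − b·x̄ = 992.166667 − 22.573176·67.316667 = -527.384301
ŷ(95.3) = a + b·95.3 = -527.384301 + 22.573176·95.3 = 1623.839376

1623.839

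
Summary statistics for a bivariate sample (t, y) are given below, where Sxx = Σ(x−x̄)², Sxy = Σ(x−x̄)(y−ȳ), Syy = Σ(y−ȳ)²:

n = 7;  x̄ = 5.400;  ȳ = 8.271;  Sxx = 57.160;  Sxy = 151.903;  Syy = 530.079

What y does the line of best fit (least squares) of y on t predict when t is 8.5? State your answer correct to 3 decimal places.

16.509

b = Sxy/Sxx = 151.903/57.16 = 2.657505
a = ȳ − b·x̄ = 8.271 − 2.657505·5.4 = -6.079528
ŷ(8.5) = a + b·8.5 = -6.079528 + 2.657505·8.5 = 16.509266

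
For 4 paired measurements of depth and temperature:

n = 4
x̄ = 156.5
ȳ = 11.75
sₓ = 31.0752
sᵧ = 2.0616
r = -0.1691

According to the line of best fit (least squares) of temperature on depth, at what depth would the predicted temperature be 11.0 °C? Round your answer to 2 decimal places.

223.35

b = r · sᵧ/sₓ = -0.1691 · 2.0616/31.0752 = -0.011218
a = ȳ − b·x̄ = 11.75 − (-0.011218)·156.5 = 13.505692
Set a + b·x = 11.0: x = (11.0 − 13.505692) / (-0.011218) = 223.353967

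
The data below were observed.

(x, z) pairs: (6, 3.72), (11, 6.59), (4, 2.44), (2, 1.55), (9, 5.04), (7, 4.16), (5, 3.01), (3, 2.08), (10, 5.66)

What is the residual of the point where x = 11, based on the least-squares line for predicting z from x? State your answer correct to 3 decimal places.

0.269

n = 9, Σx = 57, Σy = 34.25, Σxy = 260.04, Σx² = 441
Sxx = Σx² − (Σx)²/n = 441 − 361 = 80
Sxy = Σxy − (Σx)(Σy)/n = 260.04 − 216.916667 = 43.123333
b = Sxy/Sxx = 43.123333/80 = 0.539042
a = ȳ − b·x̄ = 3.805556 − 0.539042·6.333333 = 0.391625
ŷ(11) = 0.391625 + 0.539042·11 = 6.321083
residual = y − ŷ = 6.59 − 6.321083 = 0.268917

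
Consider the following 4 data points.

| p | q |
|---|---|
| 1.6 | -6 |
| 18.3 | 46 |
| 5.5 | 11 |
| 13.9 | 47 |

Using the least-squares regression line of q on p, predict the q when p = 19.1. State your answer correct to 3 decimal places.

n = 4, Σx = 39.3, Σy = 98, Σxy = 1546, Σx² = 560.91
Sxx = Σx² − (Σx)²/n = 560.91 − 386.1225 = 174.7875
Sxy = Σxy − (Σx)(Σy)/n = 1546 − 962.85 = 583.15
b = Sxy/Sxx = 583.15/174.7875 = 3.336337
a = ȳ − b·x̄ = 24.5 − 3.336337·9.825 = -8.279511
ŷ(19.1) = a + b·19.1 = -8.279511 + 3.336337·19.1 = 55.444525

55.445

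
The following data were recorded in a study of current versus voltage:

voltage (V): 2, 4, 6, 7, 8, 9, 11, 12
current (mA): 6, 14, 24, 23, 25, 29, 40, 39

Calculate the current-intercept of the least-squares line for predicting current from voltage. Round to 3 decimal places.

n = 8, Σx = 59, Σy = 200, Σxy = 1742, Σx² = 515
Sxx = Σx² − (Σx)²/n = 515 − 435.125 = 79.875
Sxy = Σxy − (Σx)(Σy)/n = 1742 − 1475 = 267
b = Sxy/Sxx = 267/79.875 = 3.342723
a = ȳ − b·x̄ = 25 − 3.342723·7.375 = 0.347418

0.347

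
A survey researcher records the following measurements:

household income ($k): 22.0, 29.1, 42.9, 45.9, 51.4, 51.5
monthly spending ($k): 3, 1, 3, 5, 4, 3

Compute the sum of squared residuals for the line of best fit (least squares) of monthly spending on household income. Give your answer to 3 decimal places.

6.178

n = 6, Σx = 242.8, Σy = 19, Σxy = 813.4, Σx² = 10572.24, Σy² = 69
Sxx = Σx² − (Σx)²/n = 10572.24 − 9825.306667 = 746.933333
Sxy = Σxy − (Σx)(Σy)/n = 813.4 − 768.866667 = 44.533333
Syy = Σy² − (Σy)²/n = 69 − 60.166667 = 8.833333
b = Sxy/Sxx = 44.533333/746.933333 = 0.059622
SSE = Syy − b·Sxy = 8.833333 − 0.059622·44.533333 = 6.178186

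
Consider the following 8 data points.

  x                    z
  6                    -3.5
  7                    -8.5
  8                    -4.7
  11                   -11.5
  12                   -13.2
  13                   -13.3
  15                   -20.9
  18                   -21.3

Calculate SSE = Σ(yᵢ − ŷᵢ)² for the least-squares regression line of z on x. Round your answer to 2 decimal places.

27.52

n = 8, Σx = 90, Σy = -96.9, Σxy = -1272.8, Σx² = 1132, Σy² = 1480.47
Sxx = Σx² − (Σx)²/n = 1132 − 1012.5 = 119.5
Sxy = Σxy − (Σx)(Σy)/n = -1272.8 − (-1090.125) = -182.675
Syy = Σy² − (Σy)²/n = 1480.47 − 1173.70125 = 306.76875
b = Sxy/Sxx = -182.675/119.5 = -1.528661
SSE = Syy − b·Sxy = 306.76875 − (-1.528661)·(-182.675) = 27.520586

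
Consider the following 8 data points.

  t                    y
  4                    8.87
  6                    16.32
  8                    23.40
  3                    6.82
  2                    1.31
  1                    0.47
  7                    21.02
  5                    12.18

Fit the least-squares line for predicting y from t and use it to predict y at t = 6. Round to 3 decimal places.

16.493

n = 8, Σx = 36, Σy = 90.39, Σxy = 552.19, Σx² = 204
Sxx = Σx² − (Σx)²/n = 204 − 162 = 42
Sxy = Σxy − (Σx)(Σy)/n = 552.19 − 406.755 = 145.435
b = Sxy/Sxx = 145.435/42 = 3.462738
a = ȳ − b·x̄ = 11.29875 − 3.462738·4.5 = -4.283571
ŷ(6) = a + b·6 = -4.283571 + 3.462738·6 = 16.492857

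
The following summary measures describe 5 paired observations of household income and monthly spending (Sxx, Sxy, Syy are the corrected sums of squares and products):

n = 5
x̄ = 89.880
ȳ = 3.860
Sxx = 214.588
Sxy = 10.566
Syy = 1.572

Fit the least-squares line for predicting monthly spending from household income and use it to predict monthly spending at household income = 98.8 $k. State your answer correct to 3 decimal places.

b = Sxy/Sxx = 10.566/214.588 = 0.049239
a = ȳ − b·x̄ = 3.86 − 0.049239·89.88 = -0.565560
ŷ(98.8) = a + b·98.8 = -0.565560 + 0.049239·98.8 = 4.299208

4.299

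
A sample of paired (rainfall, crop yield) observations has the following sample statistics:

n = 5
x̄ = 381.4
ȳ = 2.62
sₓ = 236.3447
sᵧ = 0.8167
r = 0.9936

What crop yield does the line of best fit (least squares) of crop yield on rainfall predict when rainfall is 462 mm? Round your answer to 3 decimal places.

b = r · sᵧ/sₓ = 0.9936 · 0.8167/236.3447 = 0.003433
a = ȳ − b·x̄ = 2.62 − 0.003433·381.4 = 1.310490
ŷ(462) = a + b·462 = 1.310490 + 0.003433·462 = 2.896735

2.897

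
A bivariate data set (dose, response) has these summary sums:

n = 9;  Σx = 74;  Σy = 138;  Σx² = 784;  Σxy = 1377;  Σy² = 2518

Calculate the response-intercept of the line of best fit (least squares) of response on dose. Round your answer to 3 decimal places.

3.984

Sxx = Σx² − (Σx)²/n = 784 − 608.444444 = 175.555556
Sxy = Σxy − (Σx)(Σy)/n = 1377 − 1134.666667 = 242.333333
b = Sxy/Sxx = 242.333333/175.555556 = 1.380380
a = ȳ − b·x̄ = 15.333333 − 1.380380·8.222222 = 3.983544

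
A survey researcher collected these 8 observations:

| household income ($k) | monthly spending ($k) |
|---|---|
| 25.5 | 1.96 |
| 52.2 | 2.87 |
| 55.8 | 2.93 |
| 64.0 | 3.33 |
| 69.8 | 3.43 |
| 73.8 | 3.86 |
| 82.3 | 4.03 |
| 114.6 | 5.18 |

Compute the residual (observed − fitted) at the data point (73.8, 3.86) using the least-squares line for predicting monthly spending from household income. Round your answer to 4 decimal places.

n = 8, Σx = 538, Σy = 27.59, Σxy = 2025.987, Σx² = 40809.66
Sxx = Σx² − (Σx)²/n = 40809.66 − 36180.5 = 4629.16
Sxy = Σxy − (Σx)(Σy)/n = 2025.987 − 1855.4275 = 170.5595
b = Sxy/Sxx = 170.5595/4629.16 = 0.036845
a = ȳ − b·x̄ = 3.44875 − 0.036845·67.25 = 0.970951
ŷ(73.8) = 0.970951 + 0.036845·73.8 = 3.690082
residual = y − ŷ = 3.86 − 3.690082 = 0.169918

0.1699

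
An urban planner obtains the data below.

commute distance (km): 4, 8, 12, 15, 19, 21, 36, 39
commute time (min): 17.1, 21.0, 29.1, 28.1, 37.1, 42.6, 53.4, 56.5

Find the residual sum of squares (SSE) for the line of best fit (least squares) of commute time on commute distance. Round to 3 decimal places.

46.991

n = 8, Σx = 154, Σy = 284.9, Σxy = 6732.5, Σx² = 4068, Σy² = 11604.81
Sxx = Σx² − (Σx)²/n = 4068 − 2964.5 = 1103.5
Sxy = Σxy − (Σx)(Σy)/n = 6732.5 − 5484.325 = 1248.175
Syy = Σy² − (Σy)²/n = 11604.81 − 10146.00125 = 1458.80875
b = Sxy/Sxx = 1248.175/1103.5 = 1.131106
SSE = Syy − b·Sxy = 1458.80875 − 1.131106·1248.175 = 46.991051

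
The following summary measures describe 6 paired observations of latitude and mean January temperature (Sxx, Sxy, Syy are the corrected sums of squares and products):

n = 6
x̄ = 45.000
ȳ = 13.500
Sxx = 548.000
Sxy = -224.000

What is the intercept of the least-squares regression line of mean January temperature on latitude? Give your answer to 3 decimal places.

b = Sxy/Sxx = -224/548 = -0.408759
a = ȳ − b·x̄ = 13.5 − (-0.408759)·45 = 31.894161

31.894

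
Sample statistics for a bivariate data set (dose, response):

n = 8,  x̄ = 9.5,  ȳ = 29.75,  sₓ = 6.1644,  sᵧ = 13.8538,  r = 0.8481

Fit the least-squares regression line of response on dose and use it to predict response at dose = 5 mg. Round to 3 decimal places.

21.173

b = r · sᵧ/sₓ = 0.8481 · 13.8538/6.1644 = 1.906010
a = ȳ − b·x̄ = 29.75 − 1.906010·9.5 = 11.642905
ŷ(5) = a + b·5 = 11.642905 + 1.906010·5 = 21.172955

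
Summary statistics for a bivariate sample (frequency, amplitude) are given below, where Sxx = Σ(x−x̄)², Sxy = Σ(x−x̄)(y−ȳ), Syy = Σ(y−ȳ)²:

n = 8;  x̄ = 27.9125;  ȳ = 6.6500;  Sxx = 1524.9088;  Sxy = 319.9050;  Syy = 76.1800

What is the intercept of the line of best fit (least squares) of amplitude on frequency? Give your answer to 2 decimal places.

0.79

b = Sxy/Sxx = 319.905/1524.9088 = 0.209786
a = ȳ − b·x̄ = 6.65 − 0.209786·27.9125 = 0.794339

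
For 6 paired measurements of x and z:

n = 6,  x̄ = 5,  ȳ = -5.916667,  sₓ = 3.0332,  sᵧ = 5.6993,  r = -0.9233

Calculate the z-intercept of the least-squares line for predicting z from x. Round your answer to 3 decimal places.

b = r · sᵧ/sₓ = -0.9233 · 5.6993/3.0332 = -1.734855
a = ȳ − b·x̄ = -5.916667 − (-1.734855)·5 = 2.757610

2.758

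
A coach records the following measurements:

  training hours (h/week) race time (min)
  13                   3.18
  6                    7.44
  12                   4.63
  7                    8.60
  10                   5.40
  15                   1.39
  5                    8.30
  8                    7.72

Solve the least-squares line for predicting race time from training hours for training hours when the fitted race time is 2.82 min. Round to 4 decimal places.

n = 8, Σx = 76, Σy = 46.66, Σxy = 379.85, Σx² = 812
Sxx = Σx² − (Σx)²/n = 812 − 722 = 90
Sxy = Σxy − (Σx)(Σy)/n = 379.85 − 443.27 = -63.42
b = Sxy/Sxx = -63.42/90 = -0.704667
a = ȳ − b·x̄ = 5.8325 − (-0.704667)·9.5 = 12.526833
Set a + b·x = 2.82: x = (2.82 − 12.526833) / (-0.704667) = 13.775071

13.7751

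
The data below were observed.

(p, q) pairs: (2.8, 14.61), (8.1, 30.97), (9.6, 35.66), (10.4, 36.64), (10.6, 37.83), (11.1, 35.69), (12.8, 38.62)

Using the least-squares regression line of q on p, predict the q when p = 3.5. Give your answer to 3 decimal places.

18.045

n = 7, Σx = 65.4, Σy = 230.02, Σxy = 2306.65, Σx² = 673.18
Sxx = Σx² − (Σx)²/n = 673.18 − 611.022857 = 62.157143
Sxy = Σxy − (Σx)(Σy)/n = 2306.65 − 2149.044 = 157.606
b = Sxy/Sxx = 157.606/62.157143 = 2.535606
a = ȳ − b·x̄ = 32.86 − 2.535606·9.342857 = 9.170199
ŷ(3.5) = a + b·3.5 = 9.170199 + 2.535606·3.5 = 18.044819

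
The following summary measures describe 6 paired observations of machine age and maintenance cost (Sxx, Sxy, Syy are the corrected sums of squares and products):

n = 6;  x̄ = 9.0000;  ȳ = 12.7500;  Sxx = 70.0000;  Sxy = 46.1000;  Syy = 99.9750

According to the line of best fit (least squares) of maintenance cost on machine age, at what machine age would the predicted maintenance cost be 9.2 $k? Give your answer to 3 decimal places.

b = Sxy/Sxx = 46.1/70 = 0.658571
a = ȳ − b·x̄ = 12.75 − 0.658571·9 = 6.822857
Set a + b·x = 9.2: x = (9.2 − 6.822857) / 0.658571 = 3.609544

3.610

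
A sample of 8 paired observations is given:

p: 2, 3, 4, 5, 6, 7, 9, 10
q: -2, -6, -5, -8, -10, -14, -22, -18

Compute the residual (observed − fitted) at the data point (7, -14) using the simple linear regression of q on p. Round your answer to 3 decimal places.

-0.464

n = 8, Σx = 46, Σy = -85, Σxy = -618, Σx² = 320
Sxx = Σx² − (Σx)²/n = 320 − 264.5 = 55.5
Sxy = Σxy − (Σx)(Σy)/n = -618 − (-488.75) = -129.25
b = Sxy/Sxx = -129.25/55.5 = -2.328829
a = ȳ − b·x̄ = -10.625 − (-2.328829)·5.75 = 2.765766
ŷ(7) = 2.765766 + (-2.328829)·7 = -13.536036
residual = y − ŷ = -14 − (-13.536036) = -0.463964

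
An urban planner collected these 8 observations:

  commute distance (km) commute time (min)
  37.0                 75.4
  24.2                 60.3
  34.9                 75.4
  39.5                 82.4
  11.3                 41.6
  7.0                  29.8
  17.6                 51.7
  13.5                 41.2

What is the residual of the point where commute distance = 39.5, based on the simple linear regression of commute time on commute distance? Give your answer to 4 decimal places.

0.4918

n = 8, Σx = 185, Σy = 457.8, Σxy = 12280.12, Σx² = 5401.6
Sxx = Σx² − (Σx)²/n = 5401.6 − 4278.125 = 1123.475
Sxy = Σxy − (Σx)(Σy)/n = 12280.12 − 10586.625 = 1693.495
b = Sxy/Sxx = 1693.495/1123.475 = 1.507372
a = ȳ − b·x̄ = 57.225 − 1.507372·23.125 = 22.367018
ŷ(39.5) = 22.367018 + 1.507372·39.5 = 81.908220
residual = y − ŷ = 82.4 − 81.908220 = 0.491780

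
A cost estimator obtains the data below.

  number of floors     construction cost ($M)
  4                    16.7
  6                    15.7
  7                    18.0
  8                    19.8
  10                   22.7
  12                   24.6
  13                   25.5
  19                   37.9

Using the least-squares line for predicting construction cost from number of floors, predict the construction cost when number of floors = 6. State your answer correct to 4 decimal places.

n = 8, Σx = 79, Σy = 180.9, Σxy = 2019.2, Σx² = 939
Sxx = Σx² − (Σx)²/n = 939 − 780.125 = 158.875
Sxy = Σxy − (Σx)(Σy)/n = 2019.2 − 1786.3875 = 232.8125
b = Sxy/Sxx = 232.8125/158.875 = 1.465382
a = ȳ − b·x̄ = 22.6125 − 1.465382·9.875 = 8.141857
ŷ(6) = a + b·6 = 8.141857 + 1.465382·6 = 16.934146

16.9341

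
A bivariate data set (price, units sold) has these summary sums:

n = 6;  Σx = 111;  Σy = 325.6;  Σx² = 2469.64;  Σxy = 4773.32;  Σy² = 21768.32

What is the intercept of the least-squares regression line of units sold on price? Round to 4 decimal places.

Sxx = Σx² − (Σx)²/n = 2469.64 − 2053.5 = 416.14
Sxy = Σxy − (Σx)(Σy)/n = 4773.32 − 6023.6 = -1250.28
b = Sxy/Sxx = -1250.28/416.14 = -3.004470
a = ȳ − b·x̄ = 54.266667 − (-3.004470)·18.5 = 109.849355

109.8494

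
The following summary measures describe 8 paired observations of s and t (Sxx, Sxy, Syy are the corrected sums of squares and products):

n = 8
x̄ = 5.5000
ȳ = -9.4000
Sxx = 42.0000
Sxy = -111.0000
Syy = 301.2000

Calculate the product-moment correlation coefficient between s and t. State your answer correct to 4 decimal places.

-0.9869

r = Sxy/√(Sxx·Syy) = -111/√(12650.4) = -111/112.473997 = -0.986895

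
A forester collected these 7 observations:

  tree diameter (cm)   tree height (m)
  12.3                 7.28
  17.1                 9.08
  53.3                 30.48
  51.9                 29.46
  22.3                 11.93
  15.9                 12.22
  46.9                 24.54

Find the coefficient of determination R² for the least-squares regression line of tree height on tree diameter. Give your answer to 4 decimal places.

n = 7, Σx = 219.7, Σy = 124.99, Σxy = 5009.633, Σx² = 8927.91, Σy² = 2826.2317
Sxx = Σx² − (Σx)²/n = 8927.91 − 6895.441429 = 2032.468571
Sxy = Σxy − (Σx)(Σy)/n = 5009.633 − 3922.900429 = 1086.732571
Syy = Σy² − (Σy)²/n = 2826.2317 − 2231.785729 = 594.445971
R² = Sxy²/(Sxx·Syy) = (1086.732571)²/(2032.468571·594.445971) = 0.977483

0.9775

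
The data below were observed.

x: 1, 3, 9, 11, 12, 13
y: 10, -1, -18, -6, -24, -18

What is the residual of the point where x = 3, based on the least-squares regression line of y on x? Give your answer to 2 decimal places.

n = 6, Σx = 49, Σy = -57, Σxy = -743, Σx² = 525
Sxx = Σx² − (Σx)²/n = 525 − 400.166667 = 124.833333
Sxy = Σxy − (Σx)(Σy)/n = -743 − (-465.5) = -277.5
b = Sxy/Sxx = -277.5/124.833333 = -2.222964
a = ȳ − b·x̄ = -9.5 − (-2.222964)·8.166667 = 8.654206
ŷ(3) = 8.654206 + (-2.222964)·3 = 1.985314
residual = y − ŷ = -1 − 1.985314 = -2.985314

-2.99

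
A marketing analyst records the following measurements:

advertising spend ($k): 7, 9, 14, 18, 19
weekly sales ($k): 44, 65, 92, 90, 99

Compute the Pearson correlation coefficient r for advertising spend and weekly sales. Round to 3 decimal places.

n = 5, Σx = 67, Σy = 390, Σxy = 5682, Σx² = 1011, Σy² = 32526
Sxx = Σx² − (Σx)²/n = 1011 − 897.8 = 113.2
Sxy = Σxy − (Σx)(Σy)/n = 5682 − 5226 = 456
Syy = Σy² − (Σy)²/n = 32526 − 30420 = 2106
r = Sxy/√(Sxx·Syy) = 456/√(238399.2) = 456/488.261405 = 0.933926

0.934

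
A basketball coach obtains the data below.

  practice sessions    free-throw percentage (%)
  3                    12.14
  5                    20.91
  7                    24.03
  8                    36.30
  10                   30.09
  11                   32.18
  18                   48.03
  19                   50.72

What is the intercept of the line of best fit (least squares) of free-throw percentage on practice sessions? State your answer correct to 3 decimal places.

9.762

n = 8, Σx = 81, Σy = 254.4, Σxy = 3082.68, Σx² = 1053
Sxx = Σx² − (Σx)²/n = 1053 − 820.125 = 232.875
Sxy = Σxy − (Σx)(Σy)/n = 3082.68 − 2575.8 = 506.88
b = Sxy/Sxx = 506.88/232.875 = 2.176618
a = ȳ − b·x̄ = 31.8 − 2.176618·10.125 = 9.761739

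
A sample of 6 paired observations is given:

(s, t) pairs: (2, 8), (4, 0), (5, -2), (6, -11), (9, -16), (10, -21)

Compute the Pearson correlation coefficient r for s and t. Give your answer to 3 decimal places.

n = 6, Σx = 36, Σy = -42, Σxy = -414, Σx² = 262, Σy² = 886
Sxx = Σx² − (Σx)²/n = 262 − 216 = 46
Sxy = Σxy − (Σx)(Σy)/n = -414 − (-252) = -162
Syy = Σy² − (Σy)²/n = 886 − 294 = 592
r = Sxy/√(Sxx·Syy) = -162/√(27232) = -162/165.021211 = -0.981692

-0.982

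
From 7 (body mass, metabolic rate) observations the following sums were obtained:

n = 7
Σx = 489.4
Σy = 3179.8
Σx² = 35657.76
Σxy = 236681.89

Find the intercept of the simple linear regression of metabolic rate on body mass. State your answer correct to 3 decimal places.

-242.527

Sxx = Σx² − (Σx)²/n = 35657.76 − 34216.051429 = 1441.708571
Sxy = Σxy − (Σx)(Σy)/n = 236681.89 − 222313.445714 = 14368.444286
b = Sxy/Sxx = 14368.444286/1441.708571 = 9.966261
a = ȳ − b·x̄ = 454.257143 − 9.966261·69.914286 = -242.526894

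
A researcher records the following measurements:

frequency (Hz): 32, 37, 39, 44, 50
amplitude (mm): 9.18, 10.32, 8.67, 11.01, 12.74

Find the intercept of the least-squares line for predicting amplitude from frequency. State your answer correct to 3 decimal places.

2.355

n = 5, Σx = 202, Σy = 51.92, Σxy = 2135.17, Σx² = 8350
Sxx = Σx² − (Σx)²/n = 8350 − 8160.8 = 189.2
Sxy = Σxy − (Σx)(Σy)/n = 2135.17 − 2097.568 = 37.602
b = Sxy/Sxx = 37.602/189.2 = 0.198742
a = ȳ − b·x̄ = 10.384 − 0.198742·40.4 = 2.354820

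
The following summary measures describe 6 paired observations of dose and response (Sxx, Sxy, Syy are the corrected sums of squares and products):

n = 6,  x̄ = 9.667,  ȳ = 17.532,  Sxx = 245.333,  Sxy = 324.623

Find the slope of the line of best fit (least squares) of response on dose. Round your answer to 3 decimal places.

1.323

b = Sxy/Sxx = 324.623/245.333 = 1.323193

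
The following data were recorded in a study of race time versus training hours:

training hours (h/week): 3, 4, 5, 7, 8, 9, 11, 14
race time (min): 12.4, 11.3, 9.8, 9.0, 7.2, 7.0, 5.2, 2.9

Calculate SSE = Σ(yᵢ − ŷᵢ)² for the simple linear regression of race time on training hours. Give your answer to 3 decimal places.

0.959

n = 8, Σx = 61, Σy = 64.8, Σxy = 412.8, Σx² = 561, Σy² = 594.78
Sxx = Σx² − (Σx)²/n = 561 − 465.125 = 95.875
Sxy = Σxy − (Σx)(Σy)/n = 412.8 − 494.1 = -81.3
Syy = Σy² − (Σy)²/n = 594.78 − 524.88 = 69.9
b = Sxy/Sxx = -81.3/95.875 = -0.847979
SSE = Syy − b·Sxy = 69.9 − (-0.847979)·(-81.3) = 0.959296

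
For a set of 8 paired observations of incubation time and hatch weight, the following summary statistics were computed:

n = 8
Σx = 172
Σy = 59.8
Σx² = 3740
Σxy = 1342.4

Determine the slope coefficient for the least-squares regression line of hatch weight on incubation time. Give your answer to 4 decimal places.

1.3500

Sxx = Σx² − (Σx)²/n = 3740 − 3698 = 42
Sxy = Σxy − (Σx)(Σy)/n = 1342.4 − 1285.7 = 56.7
b = Sxy/Sxx = 56.7/42 = 1.35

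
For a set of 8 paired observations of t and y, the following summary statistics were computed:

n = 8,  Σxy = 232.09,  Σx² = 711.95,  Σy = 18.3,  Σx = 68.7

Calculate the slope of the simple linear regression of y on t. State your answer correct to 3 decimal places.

Sxx = Σx² − (Σx)²/n = 711.95 − 589.96125 = 121.98875
Sxy = Σxy − (Σx)(Σy)/n = 232.09 − 157.15125 = 74.93875
b = Sxy/Sxx = 74.93875/121.98875 = 0.614309

0.614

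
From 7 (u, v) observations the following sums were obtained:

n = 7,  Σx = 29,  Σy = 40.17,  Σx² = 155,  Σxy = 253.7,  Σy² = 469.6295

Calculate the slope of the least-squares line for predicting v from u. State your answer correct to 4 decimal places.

2.5040

Sxx = Σx² − (Σx)²/n = 155 − 120.142857 = 34.857143
Sxy = Σxy − (Σx)(Σy)/n = 253.7 − 166.418571 = 87.281429
b = Sxy/Sxx = 87.281429/34.857143 = 2.503975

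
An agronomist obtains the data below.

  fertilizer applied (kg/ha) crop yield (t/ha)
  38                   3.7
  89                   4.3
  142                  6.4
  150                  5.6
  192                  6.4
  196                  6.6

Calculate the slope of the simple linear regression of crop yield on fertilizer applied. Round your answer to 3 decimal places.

n = 6, Σx = 807, Σy = 33, Σxy = 4794.5, Σx² = 127309
Sxx = Σx² − (Σx)²/n = 127309 − 108541.5 = 18767.5
Sxy = Σxy − (Σx)(Σy)/n = 4794.5 − 4438.5 = 356
b = Sxy/Sxx = 356/18767.5 = 0.018969

0.019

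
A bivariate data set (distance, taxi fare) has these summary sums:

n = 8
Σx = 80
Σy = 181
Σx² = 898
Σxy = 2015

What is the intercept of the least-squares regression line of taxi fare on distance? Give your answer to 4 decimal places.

1.7066

Sxx = Σx² − (Σx)²/n = 898 − 800 = 98
Sxy = Σxy − (Σx)(Σy)/n = 2015 − 1810 = 205
b = Sxy/Sxx = 205/98 = 2.091837
a = ȳ − b·x̄ = 22.625 − 2.091837·10 = 1.706633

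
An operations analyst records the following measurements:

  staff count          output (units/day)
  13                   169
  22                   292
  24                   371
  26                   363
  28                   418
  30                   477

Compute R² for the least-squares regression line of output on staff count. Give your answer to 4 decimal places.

0.9641

n = 6, Σx = 143, Σy = 2090, Σxy = 52977, Σx² = 3589, Σy² = 785488
Sxx = Σx² − (Σx)²/n = 3589 − 3408.166667 = 180.833333
Sxy = Σxy − (Σx)(Σy)/n = 52977 − 49811.666667 = 3165.333333
Syy = Σy² − (Σy)²/n = 785488 − 728016.666667 = 57471.333333
R² = Sxy²/(Sxx·Syy) = (3165.333333)²/(180.833333·57471.333333) = 0.964071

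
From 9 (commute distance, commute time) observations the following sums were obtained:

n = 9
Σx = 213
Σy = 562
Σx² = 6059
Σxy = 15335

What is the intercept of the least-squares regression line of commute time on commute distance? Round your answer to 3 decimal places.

15.150

Sxx = Σx² − (Σx)²/n = 6059 − 5041 = 1018
Sxy = Σxy − (Σx)(Σy)/n = 15335 − 13300.666667 = 2034.333333
b = Sxy/Sxx = 2034.333333/1018 = 1.998363
a = ȳ − b·x̄ = 62.444444 − 1.998363·23.666667 = 15.149858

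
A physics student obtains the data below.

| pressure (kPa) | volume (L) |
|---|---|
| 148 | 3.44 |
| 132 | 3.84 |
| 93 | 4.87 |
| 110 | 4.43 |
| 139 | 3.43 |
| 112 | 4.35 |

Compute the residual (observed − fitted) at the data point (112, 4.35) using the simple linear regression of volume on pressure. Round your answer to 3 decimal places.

0.002

n = 6, Σx = 734, Σy = 24.36, Σxy = 2920.18, Σx² = 91942
Sxx = Σx² − (Σx)²/n = 91942 − 89792.666667 = 2149.333333
Sxy = Σxy − (Σx)(Σy)/n = 2920.18 − 2980.04 = -59.86
b = Sxy/Sxx = -59.86/2149.333333 = -0.027850
a = ȳ − b·x̄ = 4.06 − (-0.027850)·122.333333 = 7.467044
ŷ(112) = 7.467044 + (-0.027850)·112 = 4.347788
residual = y − ŷ = 4.35 − 4.347788 = 0.002212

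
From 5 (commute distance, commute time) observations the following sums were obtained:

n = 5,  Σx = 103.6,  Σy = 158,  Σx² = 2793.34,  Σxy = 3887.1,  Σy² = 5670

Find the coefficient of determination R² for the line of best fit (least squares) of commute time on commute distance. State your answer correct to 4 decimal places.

0.8589

Sxx = Σx² − (Σx)²/n = 2793.34 − 2146.592 = 646.748
Sxy = Σxy − (Σx)(Σy)/n = 3887.1 − 3273.76 = 613.34
Syy = Σy² − (Σy)²/n = 5670 − 4992.8 = 677.2
R² = Sxy²/(Sxx·Syy) = (613.34)²/(646.748·677.2) = 0.858916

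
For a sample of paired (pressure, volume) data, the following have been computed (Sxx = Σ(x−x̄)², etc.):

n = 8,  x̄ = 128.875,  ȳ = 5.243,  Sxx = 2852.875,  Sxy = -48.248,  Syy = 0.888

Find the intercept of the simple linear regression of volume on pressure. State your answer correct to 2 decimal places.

7.42

b = Sxy/Sxx = -48.248/2852.875 = -0.016912
a = ȳ − b·x̄ = 5.243 − (-0.016912)·128.875 = 7.422542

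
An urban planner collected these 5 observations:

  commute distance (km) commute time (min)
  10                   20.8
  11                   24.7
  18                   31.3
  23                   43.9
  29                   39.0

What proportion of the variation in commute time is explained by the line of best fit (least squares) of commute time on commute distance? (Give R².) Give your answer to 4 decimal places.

n = 5, Σx = 91, Σy = 159.7, Σxy = 3183.8, Σx² = 1915, Σy² = 5470.63
Sxx = Σx² − (Σx)²/n = 1915 − 1656.2 = 258.8
Sxy = Σxy − (Σx)(Σy)/n = 3183.8 − 2906.54 = 277.26
Syy = Σy² − (Σy)²/n = 5470.63 − 5100.818 = 369.812
R² = Sxy²/(Sxx·Syy) = (277.26)²/(258.8·369.812) = 0.803210

0.8032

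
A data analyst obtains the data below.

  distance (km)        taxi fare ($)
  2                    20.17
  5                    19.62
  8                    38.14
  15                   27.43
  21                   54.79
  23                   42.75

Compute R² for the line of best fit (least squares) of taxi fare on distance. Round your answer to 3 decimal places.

0.652

n = 6, Σx = 74, Σy = 202.9, Σxy = 2988.85, Σx² = 1288, Σy² = 7828.3444
Sxx = Σx² − (Σx)²/n = 1288 − 912.666667 = 375.333333
Sxy = Σxy − (Σx)(Σy)/n = 2988.85 − 2502.433333 = 486.416667
Syy = Σy² − (Σy)²/n = 7828.3444 − 6861.401667 = 966.942733
R² = Sxy²/(Sxx·Syy) = (486.416667)²/(375.333333·966.942733) = 0.651927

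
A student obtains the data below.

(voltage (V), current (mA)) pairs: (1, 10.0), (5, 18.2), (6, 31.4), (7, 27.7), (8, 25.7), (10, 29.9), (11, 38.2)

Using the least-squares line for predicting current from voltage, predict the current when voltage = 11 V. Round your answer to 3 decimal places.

n = 7, Σx = 48, Σy = 181.1, Σxy = 1408.1, Σx² = 396
Sxx = Σx² − (Σx)²/n = 396 − 329.142857 = 66.857143
Sxy = Σxy − (Σx)(Σy)/n = 1408.1 − 1241.828571 = 166.271429
b = Sxy/Sxx = 166.271429/66.857143 = 2.486966
a = ȳ − b·x̄ = 25.871429 − 2.486966·6.857143 = 8.817949
ŷ(11) = a + b·11 = 8.817949 + 2.486966·11 = 36.174573

36.175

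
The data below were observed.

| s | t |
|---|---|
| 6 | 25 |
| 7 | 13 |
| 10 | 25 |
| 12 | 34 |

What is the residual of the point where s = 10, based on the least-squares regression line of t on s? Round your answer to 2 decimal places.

n = 4, Σx = 35, Σy = 97, Σxy = 899, Σx² = 329
Sxx = Σx² − (Σx)²/n = 329 − 306.25 = 22.75
Sxy = Σxy − (Σx)(Σy)/n = 899 − 848.75 = 50.25
b = Sxy/Sxx = 50.25/22.75 = 2.208791
a = ȳ − b·x̄ = 24.25 − 2.208791·8.75 = 4.923077
ŷ(10) = 4.923077 + 2.208791·10 = 27.010989
residual = y − ŷ = 25 − 27.010989 = -2.010989

-2.01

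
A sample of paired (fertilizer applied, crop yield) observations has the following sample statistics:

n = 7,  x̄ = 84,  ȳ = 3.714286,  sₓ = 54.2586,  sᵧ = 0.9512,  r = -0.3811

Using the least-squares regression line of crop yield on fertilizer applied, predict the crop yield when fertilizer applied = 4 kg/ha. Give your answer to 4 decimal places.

b = r · sᵧ/sₓ = -0.3811 · 0.9512/54.2586 = -0.006681
a = ȳ − b·x̄ = 3.714286 − (-0.006681)·84 = 4.275491
ŷ(4) = a + b·4 = 4.275491 + (-0.006681)·4 = 4.248767

4.2488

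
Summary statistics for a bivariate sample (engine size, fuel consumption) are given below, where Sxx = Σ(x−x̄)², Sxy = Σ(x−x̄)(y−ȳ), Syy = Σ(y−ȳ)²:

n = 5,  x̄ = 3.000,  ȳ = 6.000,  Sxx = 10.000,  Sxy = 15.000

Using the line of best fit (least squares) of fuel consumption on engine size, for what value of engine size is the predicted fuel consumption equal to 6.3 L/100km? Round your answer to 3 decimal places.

b = Sxy/Sxx = 15/10 = 1.5
a = ȳ − b·x̄ = 6 − 1.5·3 = 1.5
Set a + b·x = 6.3: x = (6.3 − 1.5) / 1.5 = 3.2

3.200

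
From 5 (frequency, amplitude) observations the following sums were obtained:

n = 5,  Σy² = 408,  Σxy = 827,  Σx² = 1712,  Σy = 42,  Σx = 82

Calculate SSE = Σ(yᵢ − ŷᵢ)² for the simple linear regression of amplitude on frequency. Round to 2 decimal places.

Sxx = Σx² − (Σx)²/n = 1712 − 1344.8 = 367.2
Sxy = Σxy − (Σx)(Σy)/n = 827 − 688.8 = 138.2
Syy = Σy² − (Σy)²/n = 408 − 352.8 = 55.2
b = Sxy/Sxx = 138.2/367.2 = 0.376362
SSE = Syy − b·Sxy = 55.2 − 0.376362·138.2 = 3.186819

3.19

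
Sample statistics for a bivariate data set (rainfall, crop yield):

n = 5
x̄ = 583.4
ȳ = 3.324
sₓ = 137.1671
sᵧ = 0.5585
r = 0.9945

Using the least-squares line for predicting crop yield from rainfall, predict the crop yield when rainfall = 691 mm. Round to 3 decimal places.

3.760

b = r · sᵧ/sₓ = 0.9945 · 0.5585/137.1671 = 0.004049
a = ȳ − b·x̄ = 3.324 − 0.004049·583.4 = 0.961649
ŷ(691) = a + b·691 = 0.961649 + 0.004049·691 = 3.759703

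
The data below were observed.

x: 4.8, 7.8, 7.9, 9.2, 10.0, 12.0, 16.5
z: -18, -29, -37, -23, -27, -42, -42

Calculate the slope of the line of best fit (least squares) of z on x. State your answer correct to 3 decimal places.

n = 7, Σx = 68.2, Σy = -218, Σxy = -2283.5, Σx² = 747.18
Sxx = Σx² − (Σx)²/n = 747.18 − 664.462857 = 82.717143
Sxy = Σxy − (Σx)(Σy)/n = -2283.5 − (-2123.942857) = -159.557143
b = Sxy/Sxx = -159.557143/82.717143 = -1.928949

-1.929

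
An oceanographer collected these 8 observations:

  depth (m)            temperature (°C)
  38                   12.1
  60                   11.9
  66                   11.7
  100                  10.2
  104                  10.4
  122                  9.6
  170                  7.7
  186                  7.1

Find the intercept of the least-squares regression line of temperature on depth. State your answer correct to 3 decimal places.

n = 8, Σx = 846, Σy = 80.7, Σxy = 7848.4, Σx² = 108596
Sxx = Σx² − (Σx)²/n = 108596 − 89464.5 = 19131.5
Sxy = Σxy − (Σx)(Σy)/n = 7848.4 − 8534.025 = -685.625
b = Sxy/Sxx = -685.625/19131.5 = -0.035837
a = ȳ − b·x̄ = 10.0875 − (-0.035837)·105.75 = 13.877315

13.877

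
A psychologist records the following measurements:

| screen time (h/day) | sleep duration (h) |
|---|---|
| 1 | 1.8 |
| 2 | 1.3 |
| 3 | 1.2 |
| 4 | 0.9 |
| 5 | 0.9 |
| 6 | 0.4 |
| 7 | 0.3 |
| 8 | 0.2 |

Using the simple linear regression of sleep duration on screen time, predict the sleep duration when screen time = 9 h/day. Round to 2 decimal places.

n = 8, Σx = 36, Σy = 7, Σxy = 22.2, Σx² = 204
Sxx = Σx² − (Σx)²/n = 204 − 162 = 42
Sxy = Σxy − (Σx)(Σy)/n = 22.2 − 31.5 = -9.3
b = Sxy/Sxx = -9.3/42 = -0.221429
a = ȳ − b·x̄ = 0.875 − (-0.221429)·4.5 = 1.871429
ŷ(9) = a + b·9 = 1.871429 + (-0.221429)·9 = -0.121429

-0.12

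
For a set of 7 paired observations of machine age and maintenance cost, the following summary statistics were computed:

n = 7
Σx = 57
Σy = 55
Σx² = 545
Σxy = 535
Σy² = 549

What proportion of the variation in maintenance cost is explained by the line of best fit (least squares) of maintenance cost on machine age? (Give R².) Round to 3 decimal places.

0.804

Sxx = Σx² − (Σx)²/n = 545 − 464.142857 = 80.857143
Sxy = Σxy − (Σx)(Σy)/n = 535 − 447.857143 = 87.142857
Syy = Σy² − (Σy)²/n = 549 − 432.142857 = 116.857143
R² = Sxy²/(Sxx·Syy) = (87.142857)²/(80.857143·116.857143) = 0.803693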